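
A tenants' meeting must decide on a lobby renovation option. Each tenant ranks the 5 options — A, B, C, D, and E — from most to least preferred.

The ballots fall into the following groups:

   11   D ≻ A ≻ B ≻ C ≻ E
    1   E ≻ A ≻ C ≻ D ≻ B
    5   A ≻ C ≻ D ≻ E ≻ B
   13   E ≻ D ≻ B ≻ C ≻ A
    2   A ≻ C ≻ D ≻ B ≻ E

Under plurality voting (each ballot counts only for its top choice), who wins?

E

First-place vote totals:
  A: 7
  B: 0
  C: 0
  D: 11
  E: 14
E has the most first-place votes.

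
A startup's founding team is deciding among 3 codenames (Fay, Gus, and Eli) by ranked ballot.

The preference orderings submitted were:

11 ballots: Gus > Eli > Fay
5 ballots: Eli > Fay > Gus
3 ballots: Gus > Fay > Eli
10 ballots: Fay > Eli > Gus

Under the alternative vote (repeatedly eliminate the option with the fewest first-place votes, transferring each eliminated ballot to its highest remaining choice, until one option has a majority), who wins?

Round 1: Gus 14, Fay 10, Eli 5. Eli has the fewest and is eliminated.
Round 2: Fay 15, Gus 14. Fay has a majority.

Fay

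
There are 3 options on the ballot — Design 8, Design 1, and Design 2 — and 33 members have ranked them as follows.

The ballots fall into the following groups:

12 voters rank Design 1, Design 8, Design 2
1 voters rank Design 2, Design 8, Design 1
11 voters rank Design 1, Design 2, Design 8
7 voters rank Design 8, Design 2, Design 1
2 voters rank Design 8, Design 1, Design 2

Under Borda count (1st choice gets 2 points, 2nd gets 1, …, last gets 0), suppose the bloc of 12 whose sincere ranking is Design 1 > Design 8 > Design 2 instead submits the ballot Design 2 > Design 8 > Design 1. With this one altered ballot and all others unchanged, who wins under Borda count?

Borda totals with the altered ballot: Design 8 31, Design 1 24, Design 2 44.
The switch changes the winner from Design 1 to Design 2.

Design 2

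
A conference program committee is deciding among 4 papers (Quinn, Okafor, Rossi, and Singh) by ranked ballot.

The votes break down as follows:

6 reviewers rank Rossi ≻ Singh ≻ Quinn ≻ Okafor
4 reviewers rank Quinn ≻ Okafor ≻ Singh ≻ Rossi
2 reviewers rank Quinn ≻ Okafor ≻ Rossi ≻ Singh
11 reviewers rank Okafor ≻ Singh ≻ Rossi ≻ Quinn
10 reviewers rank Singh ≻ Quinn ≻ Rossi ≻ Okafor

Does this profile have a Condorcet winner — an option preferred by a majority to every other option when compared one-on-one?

No

Head-to-head results (33 voters total):
Quinn vs Okafor: Quinn wins 22–11.
Quinn vs Rossi: Rossi wins 17–16.
Quinn vs Singh: Singh wins 27–6.
Okafor vs Rossi: Okafor wins 17–16.
Okafor vs Singh: Okafor wins 17–16.
Rossi vs Singh: Singh wins 25–8.
No candidate beats all others: Quinn beats Okafor beats Rossi beats Quinn, a majority cycle.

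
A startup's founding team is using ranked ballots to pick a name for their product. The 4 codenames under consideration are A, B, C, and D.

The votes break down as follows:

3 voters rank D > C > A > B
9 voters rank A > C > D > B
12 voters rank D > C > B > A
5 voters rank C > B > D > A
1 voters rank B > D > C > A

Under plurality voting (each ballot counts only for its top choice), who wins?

D

First-place vote totals:
  A: 9
  B: 1
  C: 5
  D: 15
D has the most first-place votes.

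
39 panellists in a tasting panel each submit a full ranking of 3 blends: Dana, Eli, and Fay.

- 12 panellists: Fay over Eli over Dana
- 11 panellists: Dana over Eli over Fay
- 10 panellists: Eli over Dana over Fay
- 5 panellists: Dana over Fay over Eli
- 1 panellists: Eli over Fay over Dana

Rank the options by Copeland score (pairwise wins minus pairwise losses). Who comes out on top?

Pairwise results:
  Dana vs Eli: Eli wins 23–16.
  Dana vs Fay: Dana wins 26–13.
  Eli vs Fay: Eli wins 22–17.
Copeland scores (wins − losses):
  Dana: 1 − 1 = 0
  Eli: 2 − 0 = 2
  Fay: 0 − 2 = -2
Eli has the best Copeland score.

Eli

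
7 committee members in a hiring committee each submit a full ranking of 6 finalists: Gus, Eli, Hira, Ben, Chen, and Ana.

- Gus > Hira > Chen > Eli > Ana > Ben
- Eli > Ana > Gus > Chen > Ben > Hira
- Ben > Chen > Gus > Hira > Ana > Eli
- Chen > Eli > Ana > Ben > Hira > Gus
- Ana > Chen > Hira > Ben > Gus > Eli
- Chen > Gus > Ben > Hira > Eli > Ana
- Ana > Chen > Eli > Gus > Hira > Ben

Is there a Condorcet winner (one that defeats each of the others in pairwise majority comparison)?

Head-to-head results (7 voters total):
Gus vs Eli: Gus wins 4–3.
Gus vs Hira: Gus wins 5–2.
Gus vs Ben: Gus wins 4–3.
Gus vs Chen: Chen wins 5–2.
Gus vs Ana: Ana wins 4–3.
Eli vs Hira: Hira wins 4–3.
Eli vs Ben: Eli wins 4–3.
Eli vs Chen: Chen wins 6–1.
Eli vs Ana: Eli wins 4–3.
Hira vs Ben: Ben wins 4–3.
Hira vs Chen: Chen wins 6–1.
Hira vs Ana: Ana wins 4–3.
Ben vs Chen: Chen wins 6–1.
Ben vs Ana: Ana wins 5–2.
Chen vs Ana: Chen wins 4–3.
Chen beats each rival — Gus (5–2), Eli (6–1), Hira (6–1), Ben (6–1), Ana (4–3) — so Chen is the Condorcet winner.

Yes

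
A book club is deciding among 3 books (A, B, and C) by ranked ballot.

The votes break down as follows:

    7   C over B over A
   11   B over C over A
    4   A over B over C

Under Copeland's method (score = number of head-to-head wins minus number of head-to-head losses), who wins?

Pairwise results:
  A vs B: B wins 18–4.
  A vs C: C wins 18–4.
  B vs C: B wins 15–7.
Copeland scores (wins − losses):
  A: 0 − 2 = -2
  B: 2 − 0 = 2
  C: 1 − 1 = 0
B has the best Copeland score.

B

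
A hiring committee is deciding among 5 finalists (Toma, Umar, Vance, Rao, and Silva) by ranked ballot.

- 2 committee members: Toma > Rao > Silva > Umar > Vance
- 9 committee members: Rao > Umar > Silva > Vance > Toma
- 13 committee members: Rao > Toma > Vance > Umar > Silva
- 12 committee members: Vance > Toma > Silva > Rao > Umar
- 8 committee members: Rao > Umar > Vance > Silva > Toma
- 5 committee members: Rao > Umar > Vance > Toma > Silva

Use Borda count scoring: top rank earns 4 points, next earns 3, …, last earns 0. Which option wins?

Rao

Borda scores:
  Toma: 2·4 + 9·0 + 13·3 + 12·3 + 8·0 + 5·1 = 88
  Umar: 2·1 + 9·3 + 13·1 + 12·0 + 8·3 + 5·3 = 81
  Vance: 2·0 + 9·1 + 13·2 + 12·4 + 8·2 + 5·2 = 109
  Rao: 2·3 + 9·4 + 13·4 + 12·1 + 8·4 + 5·4 = 158
  Silva: 2·2 + 9·2 + 13·0 + 12·2 + 8·1 + 5·0 = 54
Rao has the highest total.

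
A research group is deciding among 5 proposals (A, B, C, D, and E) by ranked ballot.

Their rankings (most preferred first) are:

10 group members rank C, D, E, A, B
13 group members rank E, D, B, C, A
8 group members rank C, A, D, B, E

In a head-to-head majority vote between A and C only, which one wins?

C

Ballots ranking A above C: 0.
Ballots ranking C above A: 10+13+8 = 31.
C wins the head-to-head, 31–0.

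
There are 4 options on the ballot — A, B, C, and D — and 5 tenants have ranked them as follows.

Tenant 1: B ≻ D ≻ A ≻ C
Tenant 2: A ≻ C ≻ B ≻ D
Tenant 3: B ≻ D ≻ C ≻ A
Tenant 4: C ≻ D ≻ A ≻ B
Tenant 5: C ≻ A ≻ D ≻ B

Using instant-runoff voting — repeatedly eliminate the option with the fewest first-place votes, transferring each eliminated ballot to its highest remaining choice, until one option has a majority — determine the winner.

C

Round 1: B 2, C 2, A 1, D 0. D has the fewest and is eliminated.
Round 2: B 2, C 2, A 1. A has the fewest and is eliminated.
Round 3: C 3, B 2. C has a majority.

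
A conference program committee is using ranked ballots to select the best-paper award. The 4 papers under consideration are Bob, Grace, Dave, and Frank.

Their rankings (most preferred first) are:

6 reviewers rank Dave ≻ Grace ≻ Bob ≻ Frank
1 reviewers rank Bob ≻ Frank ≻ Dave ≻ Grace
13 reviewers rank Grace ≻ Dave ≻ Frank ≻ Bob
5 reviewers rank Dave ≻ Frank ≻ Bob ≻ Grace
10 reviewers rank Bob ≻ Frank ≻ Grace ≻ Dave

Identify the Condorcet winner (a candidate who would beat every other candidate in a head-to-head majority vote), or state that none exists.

Head-to-head results (35 voters total):
Bob vs Grace: Grace wins 19–16.
Bob vs Dave: Dave wins 24–11.
Bob vs Frank: Frank wins 18–17.
Grace vs Dave: Grace wins 23–12.
Grace vs Frank: Grace wins 19–16.
Dave vs Frank: Dave wins 24–11.
Grace beats each rival — Bob (19–16), Dave (23–12), Frank (19–16) — so Grace is the Condorcet winner.

Grace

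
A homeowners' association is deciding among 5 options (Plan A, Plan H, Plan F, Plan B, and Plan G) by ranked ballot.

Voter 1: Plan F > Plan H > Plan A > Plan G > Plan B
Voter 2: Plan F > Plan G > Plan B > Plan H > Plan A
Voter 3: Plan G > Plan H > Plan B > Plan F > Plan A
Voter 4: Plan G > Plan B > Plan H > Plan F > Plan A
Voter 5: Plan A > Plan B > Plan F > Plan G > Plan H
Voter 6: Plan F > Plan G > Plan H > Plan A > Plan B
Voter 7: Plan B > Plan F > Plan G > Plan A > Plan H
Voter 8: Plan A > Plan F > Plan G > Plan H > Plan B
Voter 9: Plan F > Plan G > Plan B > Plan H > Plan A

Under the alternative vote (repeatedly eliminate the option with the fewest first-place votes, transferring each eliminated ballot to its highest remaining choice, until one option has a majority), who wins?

Round 1: Plan F 4, Plan A 2, Plan G 2, Plan B 1, Plan H 0. Plan H has the fewest and is eliminated.
Round 2: Plan F 4, Plan A 2, Plan G 2, Plan B 1. Plan B has the fewest and is eliminated.
Round 3: Plan F 5, Plan A 2, Plan G 2. Plan F has a majority.

Plan F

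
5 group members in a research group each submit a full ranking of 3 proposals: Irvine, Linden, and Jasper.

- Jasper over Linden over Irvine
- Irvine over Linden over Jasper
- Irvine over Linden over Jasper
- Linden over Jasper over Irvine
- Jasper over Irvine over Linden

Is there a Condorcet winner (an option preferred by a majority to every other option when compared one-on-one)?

Head-to-head results (5 voters total):
Irvine vs Linden: Irvine wins 3–2.
Irvine vs Jasper: Jasper wins 3–2.
Linden vs Jasper: Linden wins 3–2.
No candidate beats all others: Irvine beats Linden beats Jasper beats Irvine, a majority cycle.

No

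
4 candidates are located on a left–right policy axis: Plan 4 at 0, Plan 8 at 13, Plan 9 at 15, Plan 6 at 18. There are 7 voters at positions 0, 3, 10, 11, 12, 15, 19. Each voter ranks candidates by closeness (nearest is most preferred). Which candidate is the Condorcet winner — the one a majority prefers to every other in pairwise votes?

Plan 8

With single-peaked preferences on a line, the Condorcet winner is the candidate closest to the median voter.
The median voter (position 11) is closest to Plan 8 at 13.
Check: Plan 8 vs Plan 4 — voters closer to Plan 8: 5 of 7.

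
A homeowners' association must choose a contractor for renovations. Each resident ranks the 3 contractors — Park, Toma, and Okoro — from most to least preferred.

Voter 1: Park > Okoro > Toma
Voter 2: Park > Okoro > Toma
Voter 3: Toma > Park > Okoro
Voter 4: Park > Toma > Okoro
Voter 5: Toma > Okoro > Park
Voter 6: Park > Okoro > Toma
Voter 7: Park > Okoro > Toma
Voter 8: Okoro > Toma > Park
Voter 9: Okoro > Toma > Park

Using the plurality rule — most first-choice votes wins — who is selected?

First-place vote totals:
  Park: 5
  Toma: 2
  Okoro: 2
Park has the most first-place votes.

Park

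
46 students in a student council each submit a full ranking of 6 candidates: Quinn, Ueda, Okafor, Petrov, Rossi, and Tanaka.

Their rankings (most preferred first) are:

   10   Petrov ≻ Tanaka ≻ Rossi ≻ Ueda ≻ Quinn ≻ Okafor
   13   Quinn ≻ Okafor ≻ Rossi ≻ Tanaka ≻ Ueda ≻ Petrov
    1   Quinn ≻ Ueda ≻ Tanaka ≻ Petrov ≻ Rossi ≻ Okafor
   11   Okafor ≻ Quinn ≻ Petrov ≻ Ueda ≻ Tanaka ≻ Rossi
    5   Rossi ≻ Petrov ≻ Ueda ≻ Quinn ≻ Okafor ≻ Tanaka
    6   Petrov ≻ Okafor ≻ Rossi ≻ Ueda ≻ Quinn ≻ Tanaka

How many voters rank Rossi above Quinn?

Ballots ranking Rossi above Quinn: 10+5+6 = 21.
Ballots ranking Quinn above Rossi: 13+1+11 = 25.
So 21 of 46 voters prefer Rossi to Quinn.

21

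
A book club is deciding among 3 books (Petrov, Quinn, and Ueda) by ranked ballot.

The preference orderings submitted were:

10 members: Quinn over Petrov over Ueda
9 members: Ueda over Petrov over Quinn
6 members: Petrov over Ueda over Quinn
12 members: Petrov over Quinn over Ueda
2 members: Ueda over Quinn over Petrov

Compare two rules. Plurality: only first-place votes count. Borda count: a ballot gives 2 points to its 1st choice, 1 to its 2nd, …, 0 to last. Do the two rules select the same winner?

Yes

Plurality first-place counts: Petrov 18, Quinn 10, Ueda 11 → Petrov.
Borda totals: Petrov 55, Quinn 34, Ueda 28 → Petrov.
The two rules agree on Petrov.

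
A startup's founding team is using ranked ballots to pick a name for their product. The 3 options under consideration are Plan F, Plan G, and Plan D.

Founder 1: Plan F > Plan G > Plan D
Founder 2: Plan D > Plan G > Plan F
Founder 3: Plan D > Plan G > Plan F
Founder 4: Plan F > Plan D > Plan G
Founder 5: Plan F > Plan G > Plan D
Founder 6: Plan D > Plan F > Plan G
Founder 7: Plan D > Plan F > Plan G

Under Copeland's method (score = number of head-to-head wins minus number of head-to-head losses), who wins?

Plan D

Pairwise results:
  Plan F vs Plan G: Plan F wins 5–2.
  Plan F vs Plan D: Plan D wins 4–3.
  Plan G vs Plan D: Plan D wins 5–2.
Copeland scores (wins − losses):
  Plan F: 1 − 1 = 0
  Plan G: 0 − 2 = -2
  Plan D: 2 − 0 = 2
Plan D has the best Copeland score.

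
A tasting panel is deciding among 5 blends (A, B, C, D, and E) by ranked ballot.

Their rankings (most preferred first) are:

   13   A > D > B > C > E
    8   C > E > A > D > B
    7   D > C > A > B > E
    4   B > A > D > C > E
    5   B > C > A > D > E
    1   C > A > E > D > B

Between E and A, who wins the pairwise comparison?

A

Ballots ranking E above A: 8.
Ballots ranking A above E: 13+7+4+5+1 = 30.
A wins the head-to-head, 30–8.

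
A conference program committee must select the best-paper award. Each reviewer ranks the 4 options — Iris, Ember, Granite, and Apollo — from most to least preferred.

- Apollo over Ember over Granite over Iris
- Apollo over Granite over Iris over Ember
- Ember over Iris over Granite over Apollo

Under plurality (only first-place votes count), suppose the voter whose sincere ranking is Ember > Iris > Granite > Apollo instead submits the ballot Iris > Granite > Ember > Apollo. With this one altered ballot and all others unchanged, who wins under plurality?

Apollo

First-place totals with the altered ballot: Iris 1, Ember 0, Granite 0, Apollo 2.
The winner is unchanged: still Apollo.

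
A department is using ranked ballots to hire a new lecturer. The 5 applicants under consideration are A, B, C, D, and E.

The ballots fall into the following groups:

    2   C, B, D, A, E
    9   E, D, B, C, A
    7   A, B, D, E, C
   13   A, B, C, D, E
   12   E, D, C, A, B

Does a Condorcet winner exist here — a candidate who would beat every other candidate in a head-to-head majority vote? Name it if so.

Head-to-head results (43 voters total):
A vs B: A wins 32–11.
A vs C: C wins 23–20.
A vs D: D wins 23–20.
A vs E: A wins 22–21.
B vs C: B wins 29–14.
B vs D: B wins 22–21.
B vs E: B wins 22–21.
C vs D: D wins 28–15.
C vs E: E wins 28–15.
D vs E: D wins 22–21.
No candidate beats all others: A beats B beats C beats A, a majority cycle.

None — there is no Condorcet winner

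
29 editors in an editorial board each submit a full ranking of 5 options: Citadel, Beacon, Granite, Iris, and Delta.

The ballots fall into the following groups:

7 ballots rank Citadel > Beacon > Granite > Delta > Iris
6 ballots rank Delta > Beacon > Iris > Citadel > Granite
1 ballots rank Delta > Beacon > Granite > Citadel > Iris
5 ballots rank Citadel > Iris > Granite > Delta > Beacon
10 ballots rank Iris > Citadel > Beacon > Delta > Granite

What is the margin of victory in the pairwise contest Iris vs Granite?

Ballots ranking Iris above Granite: 6+5+10 = 21.
Ballots ranking Granite above Iris: 7+1 = 8.
Iris wins 21–8, a margin of 13.

13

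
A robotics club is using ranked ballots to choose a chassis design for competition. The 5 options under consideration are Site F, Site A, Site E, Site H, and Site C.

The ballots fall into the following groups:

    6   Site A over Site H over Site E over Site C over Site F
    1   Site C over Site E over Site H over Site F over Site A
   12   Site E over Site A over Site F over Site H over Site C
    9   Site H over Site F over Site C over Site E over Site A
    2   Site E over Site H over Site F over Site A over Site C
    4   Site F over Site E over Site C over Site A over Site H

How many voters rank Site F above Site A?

Ballots ranking Site F above Site A: 1+9+2+4 = 16.
Ballots ranking Site A above Site F: 6+12 = 18.
So 16 of 34 voters prefer Site F to Site A.

16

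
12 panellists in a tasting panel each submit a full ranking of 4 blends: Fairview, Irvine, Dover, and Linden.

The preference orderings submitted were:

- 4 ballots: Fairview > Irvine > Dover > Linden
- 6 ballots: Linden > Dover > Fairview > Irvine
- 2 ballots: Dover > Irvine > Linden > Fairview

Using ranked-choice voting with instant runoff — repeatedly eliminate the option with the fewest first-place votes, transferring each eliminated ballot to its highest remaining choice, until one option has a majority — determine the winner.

Linden

Round 1: Linden 6, Fairview 4, Dover 2, Irvine 0. Irvine has the fewest and is eliminated.
Round 2: Linden 6, Fairview 4, Dover 2. Dover has the fewest and is eliminated.
Round 3: Linden 8, Fairview 4. Linden has a majority.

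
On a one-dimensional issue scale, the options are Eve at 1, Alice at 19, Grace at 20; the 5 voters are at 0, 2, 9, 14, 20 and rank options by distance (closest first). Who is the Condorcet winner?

With single-peaked preferences on a line, the Condorcet winner is the candidate closest to the median voter.
The median voter (position 9) is closest to Eve at 1.
Check: Eve vs Grace — voters closer to Eve: 3 of 5.

Eve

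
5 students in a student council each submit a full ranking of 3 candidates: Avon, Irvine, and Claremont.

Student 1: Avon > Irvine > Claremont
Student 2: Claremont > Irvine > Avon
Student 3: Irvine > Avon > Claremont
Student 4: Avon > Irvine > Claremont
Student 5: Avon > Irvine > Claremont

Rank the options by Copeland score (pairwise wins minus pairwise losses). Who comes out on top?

Pairwise results:
  Avon vs Irvine: Avon wins 3–2.
  Avon vs Claremont: Avon wins 4–1.
  Irvine vs Claremont: Irvine wins 4–1.
Copeland scores (wins − losses):
  Avon: 2 − 0 = 2
  Irvine: 1 − 1 = 0
  Claremont: 0 − 2 = -2
Avon has the best Copeland score.

Avon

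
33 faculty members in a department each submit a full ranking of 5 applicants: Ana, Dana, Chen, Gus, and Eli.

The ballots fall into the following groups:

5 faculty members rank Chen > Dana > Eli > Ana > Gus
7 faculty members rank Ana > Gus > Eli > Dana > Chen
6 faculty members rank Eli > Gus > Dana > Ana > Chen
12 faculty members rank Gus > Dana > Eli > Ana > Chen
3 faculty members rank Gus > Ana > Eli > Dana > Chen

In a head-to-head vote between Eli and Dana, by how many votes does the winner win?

Ballots ranking Eli above Dana: 7+6+3 = 16.
Ballots ranking Dana above Eli: 5+12 = 17.
Dana wins 17–16, a margin of 1.

1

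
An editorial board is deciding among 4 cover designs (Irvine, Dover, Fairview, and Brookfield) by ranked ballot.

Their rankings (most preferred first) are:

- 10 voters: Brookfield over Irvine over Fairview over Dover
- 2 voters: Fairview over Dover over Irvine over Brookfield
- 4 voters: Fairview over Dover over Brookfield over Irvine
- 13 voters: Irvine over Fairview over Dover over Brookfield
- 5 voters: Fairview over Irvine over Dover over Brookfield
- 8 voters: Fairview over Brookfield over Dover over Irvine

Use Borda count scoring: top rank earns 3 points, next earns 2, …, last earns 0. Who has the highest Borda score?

Fairview

Borda scores:
  Irvine: 10·2 + 2·1 + 4·0 + 13·3 + 5·2 + 8·0 = 71
  Dover: 10·0 + 2·2 + 4·2 + 13·1 + 5·1 + 8·1 = 38
  Fairview: 10·1 + 2·3 + 4·3 + 13·2 + 5·3 + 8·3 = 93
  Brookfield: 10·3 + 2·0 + 4·1 + 13·0 + 5·0 + 8·2 = 50
Fairview has the highest total.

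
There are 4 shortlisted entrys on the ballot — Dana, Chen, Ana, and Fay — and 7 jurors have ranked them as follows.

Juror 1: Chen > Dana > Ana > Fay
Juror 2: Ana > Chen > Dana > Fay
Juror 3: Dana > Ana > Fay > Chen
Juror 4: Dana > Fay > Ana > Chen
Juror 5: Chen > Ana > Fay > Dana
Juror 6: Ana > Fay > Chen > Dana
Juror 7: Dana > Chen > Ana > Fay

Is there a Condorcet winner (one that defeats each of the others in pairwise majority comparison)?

Head-to-head results (7 voters total):
Dana vs Chen: Chen wins 4–3.
Dana vs Ana: Dana wins 4–3.
Dana vs Fay: Dana wins 5–2.
Chen vs Ana: Ana wins 4–3.
Chen vs Fay: Chen wins 4–3.
Ana vs Fay: Ana wins 6–1.
No candidate beats all others: Dana beats Ana beats Chen beats Dana, a majority cycle.

No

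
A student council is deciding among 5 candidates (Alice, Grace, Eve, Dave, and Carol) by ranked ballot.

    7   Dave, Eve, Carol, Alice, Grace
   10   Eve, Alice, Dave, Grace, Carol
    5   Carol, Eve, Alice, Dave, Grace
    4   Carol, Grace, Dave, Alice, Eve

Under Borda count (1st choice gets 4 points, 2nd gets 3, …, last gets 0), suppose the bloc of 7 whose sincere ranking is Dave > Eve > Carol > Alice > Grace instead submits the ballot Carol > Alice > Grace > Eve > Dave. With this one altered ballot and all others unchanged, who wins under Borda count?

Alice

Borda totals with the altered ballot: Alice 65, Grace 36, Eve 62, Dave 33, Carol 64.
The switch changes the winner from Eve to Alice.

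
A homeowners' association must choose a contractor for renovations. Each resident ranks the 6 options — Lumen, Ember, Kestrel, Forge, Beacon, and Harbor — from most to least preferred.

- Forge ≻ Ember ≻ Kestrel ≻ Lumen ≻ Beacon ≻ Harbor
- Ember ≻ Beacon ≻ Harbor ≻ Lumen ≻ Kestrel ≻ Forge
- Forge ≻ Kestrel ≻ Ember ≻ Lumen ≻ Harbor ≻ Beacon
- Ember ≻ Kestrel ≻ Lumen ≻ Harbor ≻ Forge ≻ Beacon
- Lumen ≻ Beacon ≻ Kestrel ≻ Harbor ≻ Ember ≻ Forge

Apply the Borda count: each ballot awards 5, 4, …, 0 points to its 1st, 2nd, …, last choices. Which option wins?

Ember

Borda scores:
  Lumen: 2 + 2 + 2 + 3 + 5 = 14
  Ember: 4 + 5 + 3 + 5 + 1 = 18
  Kestrel: 3 + 1 + 4 + 4 + 3 = 15
  Forge: 5 + 0 + 5 + 1 + 0 = 11
  Beacon: 1 + 4 + 0 + 0 + 4 = 9
  Harbor: 0 + 3 + 1 + 2 + 2 = 8
Ember has the highest total.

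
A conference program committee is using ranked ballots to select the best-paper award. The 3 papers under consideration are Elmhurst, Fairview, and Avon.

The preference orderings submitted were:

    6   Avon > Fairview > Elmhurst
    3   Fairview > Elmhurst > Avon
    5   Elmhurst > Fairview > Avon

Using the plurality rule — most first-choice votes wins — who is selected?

First-place vote totals:
  Elmhurst: 5
  Fairview: 3
  Avon: 6
Avon has the most first-place votes.

Avon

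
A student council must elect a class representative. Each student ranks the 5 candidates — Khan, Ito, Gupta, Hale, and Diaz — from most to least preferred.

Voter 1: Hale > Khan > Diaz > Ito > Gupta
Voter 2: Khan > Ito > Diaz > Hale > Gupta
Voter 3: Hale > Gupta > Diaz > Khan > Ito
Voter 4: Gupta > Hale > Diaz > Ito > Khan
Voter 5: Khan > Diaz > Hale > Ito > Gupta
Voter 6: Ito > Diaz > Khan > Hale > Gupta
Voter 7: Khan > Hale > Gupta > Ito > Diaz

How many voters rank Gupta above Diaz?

3

Ballots ranking Gupta above Diaz: 3.
Ballots ranking Diaz above Gupta: 4.
So 3 of 7 voters prefer Gupta to Diaz.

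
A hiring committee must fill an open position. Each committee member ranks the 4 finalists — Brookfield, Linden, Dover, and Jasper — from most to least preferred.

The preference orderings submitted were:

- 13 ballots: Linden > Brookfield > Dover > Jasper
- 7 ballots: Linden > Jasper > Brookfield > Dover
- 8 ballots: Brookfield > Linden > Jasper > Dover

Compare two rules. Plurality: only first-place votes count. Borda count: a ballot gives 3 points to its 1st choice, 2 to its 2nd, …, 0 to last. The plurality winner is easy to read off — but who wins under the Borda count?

Plurality first-place counts: Brookfield 8, Linden 20, Dover 0, Jasper 0 → Linden.
Borda totals: Brookfield 57, Linden 76, Dover 13, Jasper 22 → Linden.

Linden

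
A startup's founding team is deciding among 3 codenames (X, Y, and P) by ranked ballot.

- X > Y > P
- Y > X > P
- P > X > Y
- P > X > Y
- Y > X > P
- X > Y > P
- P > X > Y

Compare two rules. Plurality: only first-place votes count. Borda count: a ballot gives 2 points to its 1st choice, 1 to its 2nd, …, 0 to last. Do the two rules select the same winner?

Plurality first-place counts: X 2, Y 2, P 3 → P.
Borda totals: X 9, Y 6, P 6 → X.
The two rules disagree: plurality picks P, Borda picks X.

No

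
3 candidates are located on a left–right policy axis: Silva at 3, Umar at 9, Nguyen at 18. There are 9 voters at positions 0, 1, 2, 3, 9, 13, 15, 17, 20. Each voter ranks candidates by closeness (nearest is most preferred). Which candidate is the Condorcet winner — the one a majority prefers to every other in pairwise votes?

With single-peaked preferences on a line, the Condorcet winner is the candidate closest to the median voter.
The median voter (position 9) is closest to Umar at 9.
Check: Umar vs Silva — voters closer to Umar: 5 of 9.

Umar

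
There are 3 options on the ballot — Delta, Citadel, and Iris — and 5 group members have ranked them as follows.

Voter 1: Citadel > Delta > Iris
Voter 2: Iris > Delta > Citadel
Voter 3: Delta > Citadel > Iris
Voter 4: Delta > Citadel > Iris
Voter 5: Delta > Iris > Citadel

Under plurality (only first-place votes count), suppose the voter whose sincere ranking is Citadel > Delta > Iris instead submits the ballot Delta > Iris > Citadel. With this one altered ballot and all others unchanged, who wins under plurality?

First-place totals with the altered ballot: Delta 4, Citadel 0, Iris 1.
The winner is unchanged: still Delta.

Delta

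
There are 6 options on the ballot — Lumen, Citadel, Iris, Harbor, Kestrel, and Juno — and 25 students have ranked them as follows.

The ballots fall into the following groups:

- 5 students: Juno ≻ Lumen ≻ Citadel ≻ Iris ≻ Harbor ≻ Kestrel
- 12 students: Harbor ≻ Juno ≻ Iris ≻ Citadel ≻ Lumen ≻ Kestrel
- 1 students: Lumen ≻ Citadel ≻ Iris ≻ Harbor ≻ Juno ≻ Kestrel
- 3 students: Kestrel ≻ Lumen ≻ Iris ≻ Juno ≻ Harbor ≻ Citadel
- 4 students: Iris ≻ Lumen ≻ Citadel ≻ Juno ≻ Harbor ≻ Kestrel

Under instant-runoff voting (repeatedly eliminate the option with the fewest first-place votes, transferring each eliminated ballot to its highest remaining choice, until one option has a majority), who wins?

Round 1: Harbor 12, Juno 5, Iris 4, Kestrel 3, Lumen 1, Citadel 0. Citadel has the fewest and is eliminated.
Round 2: Harbor 12, Juno 5, Iris 4, Kestrel 3, Lumen 1. Lumen has the fewest and is eliminated.
Round 3: Harbor 12, Iris 5, Juno 5, Kestrel 3. Kestrel has the fewest and is eliminated.
Round 4: Harbor 12, Iris 8, Juno 5. Juno has the fewest and is eliminated.
Round 5: Iris 13, Harbor 12. Iris has a majority.

Iris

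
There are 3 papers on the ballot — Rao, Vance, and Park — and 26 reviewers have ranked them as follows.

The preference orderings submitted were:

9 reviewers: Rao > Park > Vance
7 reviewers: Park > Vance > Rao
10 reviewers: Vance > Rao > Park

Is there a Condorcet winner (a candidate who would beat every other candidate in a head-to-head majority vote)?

No

Head-to-head results (26 voters total):
Rao vs Vance: Vance wins 17–9.
Rao vs Park: Rao wins 19–7.
Vance vs Park: Park wins 16–10.
No candidate beats all others: Rao beats Park beats Vance beats Rao, a majority cycle.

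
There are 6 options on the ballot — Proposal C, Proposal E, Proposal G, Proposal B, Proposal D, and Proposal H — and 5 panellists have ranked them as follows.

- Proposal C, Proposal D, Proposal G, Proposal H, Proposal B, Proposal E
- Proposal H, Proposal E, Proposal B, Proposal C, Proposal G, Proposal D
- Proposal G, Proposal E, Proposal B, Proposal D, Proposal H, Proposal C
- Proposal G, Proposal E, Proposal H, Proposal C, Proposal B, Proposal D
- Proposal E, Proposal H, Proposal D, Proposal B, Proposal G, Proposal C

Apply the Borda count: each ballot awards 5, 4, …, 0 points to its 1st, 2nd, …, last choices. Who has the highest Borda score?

Borda scores:
  Proposal C: 5 + 2 + 0 + 2 + 0 = 9
  Proposal E: 0 + 4 + 4 + 4 + 5 = 17
  Proposal G: 3 + 1 + 5 + 5 + 1 = 15
  Proposal B: 1 + 3 + 3 + 1 + 2 = 10
  Proposal D: 4 + 0 + 2 + 0 + 3 = 9
  Proposal H: 2 + 5 + 1 + 3 + 4 = 15
Proposal E has the highest total.

Proposal E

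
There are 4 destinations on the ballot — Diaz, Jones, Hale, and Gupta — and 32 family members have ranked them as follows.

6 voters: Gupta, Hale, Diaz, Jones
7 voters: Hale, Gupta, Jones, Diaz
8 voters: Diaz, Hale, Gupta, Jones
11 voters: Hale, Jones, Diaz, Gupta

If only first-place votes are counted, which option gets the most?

First-place vote totals:
  Diaz: 8
  Jones: 0
  Hale: 18
  Gupta: 6
Hale has the most first-place votes.

Hale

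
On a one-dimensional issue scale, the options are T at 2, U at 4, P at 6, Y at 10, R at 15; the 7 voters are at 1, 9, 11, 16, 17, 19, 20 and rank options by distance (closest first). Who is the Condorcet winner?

R

With single-peaked preferences on a line, the Condorcet winner is the candidate closest to the median voter.
The median voter (position 16) is closest to R at 15.
Check: R vs Y — voters closer to R: 4 of 7.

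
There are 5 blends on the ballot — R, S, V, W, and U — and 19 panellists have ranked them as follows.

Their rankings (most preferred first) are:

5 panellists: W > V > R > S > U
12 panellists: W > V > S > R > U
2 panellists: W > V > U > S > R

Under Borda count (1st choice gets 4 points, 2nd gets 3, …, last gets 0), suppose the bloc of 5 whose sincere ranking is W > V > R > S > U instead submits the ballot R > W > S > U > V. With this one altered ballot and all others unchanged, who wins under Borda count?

W

Borda totals with the altered ballot: R 32, S 36, V 42, W 71, U 9.
The winner is unchanged: still W.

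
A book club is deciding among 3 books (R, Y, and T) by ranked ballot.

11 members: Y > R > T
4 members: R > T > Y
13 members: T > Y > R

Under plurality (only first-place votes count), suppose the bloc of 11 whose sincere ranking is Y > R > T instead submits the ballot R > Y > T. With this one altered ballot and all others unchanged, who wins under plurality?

R

First-place totals with the altered ballot: R 15, Y 0, T 13.
The switch changes the winner from T to R.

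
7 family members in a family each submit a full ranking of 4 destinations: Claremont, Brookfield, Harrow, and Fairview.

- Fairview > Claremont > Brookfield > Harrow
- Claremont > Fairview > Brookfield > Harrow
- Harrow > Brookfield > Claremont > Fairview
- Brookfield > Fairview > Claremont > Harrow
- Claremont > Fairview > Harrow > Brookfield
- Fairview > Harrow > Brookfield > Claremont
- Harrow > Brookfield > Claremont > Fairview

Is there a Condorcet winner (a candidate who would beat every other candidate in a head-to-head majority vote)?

Head-to-head results (7 voters total):
Claremont vs Brookfield: Brookfield wins 4–3.
Claremont vs Harrow: Claremont wins 4–3.
Claremont vs Fairview: Claremont wins 4–3.
Brookfield vs Harrow: Harrow wins 4–3.
Brookfield vs Fairview: Fairview wins 4–3.
Harrow vs Fairview: Fairview wins 5–2.
No candidate beats all others: Claremont beats Harrow beats Brookfield beats Claremont, a majority cycle.

No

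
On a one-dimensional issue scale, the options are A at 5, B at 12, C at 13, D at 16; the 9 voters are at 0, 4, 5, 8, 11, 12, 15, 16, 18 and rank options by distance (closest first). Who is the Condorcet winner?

With single-peaked preferences on a line, the Condorcet winner is the candidate closest to the median voter.
The median voter (position 11) is closest to B at 12.
Check: B vs D — voters closer to B: 6 of 9.

B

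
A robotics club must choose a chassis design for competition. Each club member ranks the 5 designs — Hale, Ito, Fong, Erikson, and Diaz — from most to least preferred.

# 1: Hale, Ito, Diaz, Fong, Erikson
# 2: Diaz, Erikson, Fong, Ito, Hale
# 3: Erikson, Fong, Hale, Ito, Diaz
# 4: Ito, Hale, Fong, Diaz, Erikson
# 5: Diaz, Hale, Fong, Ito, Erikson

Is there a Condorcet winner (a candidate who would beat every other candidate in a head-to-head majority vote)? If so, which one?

Head-to-head results (5 voters total):
Hale vs Ito: Hale wins 3–2.
Hale vs Fong: Hale wins 3–2.
Hale vs Erikson: Hale wins 3–2.
Hale vs Diaz: Hale wins 3–2.
Ito vs Fong: Fong wins 3–2.
Ito vs Erikson: Ito wins 3–2.
Ito vs Diaz: Ito wins 3–2.
Fong vs Erikson: Fong wins 3–2.
Fong vs Diaz: Diaz wins 3–2.
Erikson vs Diaz: Diaz wins 4–1.
Hale beats each rival — Ito (3–2), Fong (3–2), Erikson (3–2), Diaz (3–2) — so Hale is the Condorcet winner.

Hale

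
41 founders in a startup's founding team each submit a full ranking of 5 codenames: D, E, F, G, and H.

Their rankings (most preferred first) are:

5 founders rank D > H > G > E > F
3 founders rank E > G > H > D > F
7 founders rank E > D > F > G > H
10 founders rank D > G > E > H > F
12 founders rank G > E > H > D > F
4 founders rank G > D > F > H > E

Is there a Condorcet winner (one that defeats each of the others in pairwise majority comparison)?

Head-to-head results (41 voters total):
D vs E: E wins 22–19.
D vs F: D wins 41–0.
D vs G: D wins 22–19.
D vs H: D wins 26–15.
E vs F: E wins 37–4.
E vs G: G wins 31–10.
E vs H: E wins 32–9.
F vs G: G wins 34–7.
F vs H: H wins 30–11.
G vs H: G wins 36–5.
No candidate beats all others: D beats G beats E beats D, a majority cycle.

No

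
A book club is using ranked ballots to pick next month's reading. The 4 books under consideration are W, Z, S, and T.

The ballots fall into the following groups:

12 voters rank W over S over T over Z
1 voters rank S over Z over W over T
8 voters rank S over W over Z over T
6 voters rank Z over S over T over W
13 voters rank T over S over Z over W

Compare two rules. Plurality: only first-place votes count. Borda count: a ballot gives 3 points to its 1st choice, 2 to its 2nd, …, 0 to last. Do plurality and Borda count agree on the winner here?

No

Plurality first-place counts: W 12, Z 6, S 9, T 13 → T.
Borda totals: W 53, Z 41, S 89, T 57 → S.
The two rules disagree: plurality picks T, Borda picks S.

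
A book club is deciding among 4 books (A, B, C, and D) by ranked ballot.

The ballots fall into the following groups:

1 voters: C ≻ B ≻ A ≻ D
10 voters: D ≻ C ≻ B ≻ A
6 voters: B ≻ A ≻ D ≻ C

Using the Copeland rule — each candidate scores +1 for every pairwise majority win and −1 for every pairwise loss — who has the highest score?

Pairwise results:
  A vs B: B wins 17–0.
  A vs C: C wins 11–6.
  A vs D: D wins 10–7.
  B vs C: C wins 11–6.
  B vs D: D wins 10–7.
  C vs D: D wins 16–1.
Copeland scores (wins − losses):
  A: 0 − 3 = -3
  B: 1 − 2 = -1
  C: 2 − 1 = 1
  D: 3 − 0 = 3
D has the best Copeland score.

D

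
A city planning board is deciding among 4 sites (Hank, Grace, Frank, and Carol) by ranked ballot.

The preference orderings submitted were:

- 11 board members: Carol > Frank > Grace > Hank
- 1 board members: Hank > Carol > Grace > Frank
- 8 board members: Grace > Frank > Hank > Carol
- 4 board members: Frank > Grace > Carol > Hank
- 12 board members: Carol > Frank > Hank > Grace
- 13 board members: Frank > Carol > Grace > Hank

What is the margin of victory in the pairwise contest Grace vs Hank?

23

Ballots ranking Grace above Hank: 11+8+4+13 = 36.
Ballots ranking Hank above Grace: 1+12 = 13.
Grace wins 36–13, a margin of 23.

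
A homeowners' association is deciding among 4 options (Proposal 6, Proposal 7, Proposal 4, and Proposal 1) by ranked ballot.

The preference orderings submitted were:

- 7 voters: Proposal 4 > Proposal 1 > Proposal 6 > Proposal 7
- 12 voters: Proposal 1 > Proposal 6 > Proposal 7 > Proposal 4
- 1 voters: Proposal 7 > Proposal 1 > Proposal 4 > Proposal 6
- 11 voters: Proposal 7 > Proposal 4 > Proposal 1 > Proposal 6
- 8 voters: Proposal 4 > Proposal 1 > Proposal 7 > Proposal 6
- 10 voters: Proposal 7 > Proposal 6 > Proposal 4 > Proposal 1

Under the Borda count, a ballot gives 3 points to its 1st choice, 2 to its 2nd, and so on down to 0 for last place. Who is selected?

Borda scores:
  Proposal 6: 7·1 + 12·2 + 0 + 11·0 + 8·0 + 10·2 = 51
  Proposal 7: 7·0 + 12·1 + 3 + 11·3 + 8·1 + 10·3 = 86
  Proposal 4: 7·3 + 12·0 + 1 + 11·2 + 8·3 + 10·1 = 78
  Proposal 1: 7·2 + 12·3 + 2 + 11·1 + 8·2 + 10·0 = 79
Proposal 7 has the highest total.

Proposal 7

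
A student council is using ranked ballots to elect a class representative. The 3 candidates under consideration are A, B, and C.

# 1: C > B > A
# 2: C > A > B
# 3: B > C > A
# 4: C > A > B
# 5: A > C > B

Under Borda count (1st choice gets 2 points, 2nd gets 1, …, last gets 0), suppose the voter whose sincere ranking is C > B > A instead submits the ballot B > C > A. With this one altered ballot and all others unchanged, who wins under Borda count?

C

Borda totals with the altered ballot: A 4, B 4, C 7.
The winner is unchanged: still C.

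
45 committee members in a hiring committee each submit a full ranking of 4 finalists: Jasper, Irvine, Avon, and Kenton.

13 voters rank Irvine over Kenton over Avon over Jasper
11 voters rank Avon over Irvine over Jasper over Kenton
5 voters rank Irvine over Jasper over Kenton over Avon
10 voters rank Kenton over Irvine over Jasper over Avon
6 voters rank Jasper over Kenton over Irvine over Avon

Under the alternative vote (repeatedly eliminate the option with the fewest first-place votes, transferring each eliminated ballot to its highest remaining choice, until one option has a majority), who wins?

Irvine

Round 1: Irvine 18, Avon 11, Kenton 10, Jasper 6. Jasper has the fewest and is eliminated.
Round 2: Irvine 18, Kenton 16, Avon 11. Avon has the fewest and is eliminated.
Round 3: Irvine 29, Kenton 16. Irvine has a majority.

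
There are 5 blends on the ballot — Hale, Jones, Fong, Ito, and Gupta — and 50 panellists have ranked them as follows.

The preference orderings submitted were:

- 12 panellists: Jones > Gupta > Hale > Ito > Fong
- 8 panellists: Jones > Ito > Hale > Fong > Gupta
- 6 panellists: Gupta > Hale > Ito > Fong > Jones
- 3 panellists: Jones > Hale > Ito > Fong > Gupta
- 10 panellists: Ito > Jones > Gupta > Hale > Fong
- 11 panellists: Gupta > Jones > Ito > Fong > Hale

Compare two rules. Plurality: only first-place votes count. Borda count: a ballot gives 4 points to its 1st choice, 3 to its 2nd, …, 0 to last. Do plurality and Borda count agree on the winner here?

Yes

Plurality first-place counts: Hale 0, Jones 23, Fong 0, Ito 10, Gupta 17 → Jones.
Borda totals: Hale 77, Jones 155, Fong 28, Ito 116, Gupta 124 → Jones.
The two rules agree on Jones.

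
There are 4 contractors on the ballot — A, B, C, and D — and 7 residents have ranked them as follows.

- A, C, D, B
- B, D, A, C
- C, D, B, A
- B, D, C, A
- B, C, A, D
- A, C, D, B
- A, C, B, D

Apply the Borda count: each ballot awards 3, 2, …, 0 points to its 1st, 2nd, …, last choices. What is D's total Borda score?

8

Borda scores:
  A: 3 + 1 + 0 + 0 + 1 + 3 + 3 = 11
  B: 0 + 3 + 1 + 3 + 3 + 0 + 1 = 11
  C: 2 + 0 + 3 + 1 + 2 + 2 + 2 = 12
  D: 1 + 2 + 2 + 2 + 0 + 1 + 0 = 8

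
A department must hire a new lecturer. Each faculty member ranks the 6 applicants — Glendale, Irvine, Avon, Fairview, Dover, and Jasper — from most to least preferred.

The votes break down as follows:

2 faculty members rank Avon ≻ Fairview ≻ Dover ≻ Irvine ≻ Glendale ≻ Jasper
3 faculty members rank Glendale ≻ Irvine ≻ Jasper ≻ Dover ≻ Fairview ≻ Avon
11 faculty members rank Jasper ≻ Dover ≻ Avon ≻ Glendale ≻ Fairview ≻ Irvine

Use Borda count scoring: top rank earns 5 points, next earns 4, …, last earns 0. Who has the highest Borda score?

Borda scores:
  Glendale: 2·1 + 3·5 + 11·2 = 39
  Irvine: 2·2 + 3·4 + 11·0 = 16
  Avon: 2·5 + 3·0 + 11·3 = 43
  Fairview: 2·4 + 3·1 + 11·1 = 22
  Dover: 2·3 + 3·2 + 11·4 = 56
  Jasper: 2·0 + 3·3 + 11·5 = 64
Jasper has the highest total.

Jasper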